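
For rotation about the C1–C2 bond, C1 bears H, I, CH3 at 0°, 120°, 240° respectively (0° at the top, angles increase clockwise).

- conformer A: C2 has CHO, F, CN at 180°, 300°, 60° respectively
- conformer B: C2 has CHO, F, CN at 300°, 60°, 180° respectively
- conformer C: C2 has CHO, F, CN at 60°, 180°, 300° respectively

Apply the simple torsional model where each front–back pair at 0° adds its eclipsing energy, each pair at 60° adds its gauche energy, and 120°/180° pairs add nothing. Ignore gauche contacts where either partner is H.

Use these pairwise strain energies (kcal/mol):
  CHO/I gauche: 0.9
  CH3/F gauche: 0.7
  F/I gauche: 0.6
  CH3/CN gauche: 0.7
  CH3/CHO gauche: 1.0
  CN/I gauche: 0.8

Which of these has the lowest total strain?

C

A (staggered): I(120°)/CHO(180°) gauche 0.9; I(120°)/CN(60°) gauche 0.8; CH3(240°)/CHO(180°) gauche 1.0; CH3(240°)/F(300°) gauche 0.7 → 3.4 kcal/mol.
B (staggered): I(120°)/F(60°) gauche 0.6; I(120°)/CN(180°) gauche 0.8; CH3(240°)/CHO(300°) gauche 1.0; CH3(240°)/CN(180°) gauche 0.7 → 3.1 kcal/mol.
C (staggered): I(120°)/CHO(60°) gauche 0.9; I(120°)/F(180°) gauche 0.6; CH3(240°)/F(180°) gauche 0.7; CH3(240°)/CN(300°) gauche 0.7 → 2.9 kcal/mol.
C has the lowest total (2.9 kcal/mol).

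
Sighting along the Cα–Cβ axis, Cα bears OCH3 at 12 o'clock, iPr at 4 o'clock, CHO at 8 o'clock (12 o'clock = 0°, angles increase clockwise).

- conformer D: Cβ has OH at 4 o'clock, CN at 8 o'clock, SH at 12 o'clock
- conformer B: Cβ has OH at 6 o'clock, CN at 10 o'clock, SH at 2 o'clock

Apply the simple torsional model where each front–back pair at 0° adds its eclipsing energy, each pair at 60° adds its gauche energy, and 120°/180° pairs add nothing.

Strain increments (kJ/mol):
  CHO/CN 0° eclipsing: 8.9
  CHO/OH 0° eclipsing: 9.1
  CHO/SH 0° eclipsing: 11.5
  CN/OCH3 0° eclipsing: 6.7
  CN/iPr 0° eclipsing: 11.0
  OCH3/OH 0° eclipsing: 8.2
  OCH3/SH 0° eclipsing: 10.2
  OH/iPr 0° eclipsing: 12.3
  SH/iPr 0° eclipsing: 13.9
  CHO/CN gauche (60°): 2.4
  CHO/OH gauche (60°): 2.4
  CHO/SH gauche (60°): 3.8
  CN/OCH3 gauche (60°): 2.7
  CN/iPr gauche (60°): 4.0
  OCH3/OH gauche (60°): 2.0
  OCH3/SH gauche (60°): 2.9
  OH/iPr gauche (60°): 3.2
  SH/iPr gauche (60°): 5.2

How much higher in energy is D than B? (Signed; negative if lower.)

D (eclipsed): OCH3–SH eclipsed, iPr–OH eclipsed, CHO–CN eclipsed; 10.2 + 12.3 + 8.9 = 31.4 kJ/mol.
B (staggered): OCH3–CN gauche, OCH3–SH gauche, iPr–OH gauche, iPr–SH gauche, CHO–OH gauche, CHO–CN gauche; 2.7 + 2.9 + 3.2 + 5.2 + 2.4 + 2.4 = 18.8 kJ/mol.
E(D) − E(B) = 31.4 − 18.8 = +12.6 kJ/mol.

+12.6 kJ/mol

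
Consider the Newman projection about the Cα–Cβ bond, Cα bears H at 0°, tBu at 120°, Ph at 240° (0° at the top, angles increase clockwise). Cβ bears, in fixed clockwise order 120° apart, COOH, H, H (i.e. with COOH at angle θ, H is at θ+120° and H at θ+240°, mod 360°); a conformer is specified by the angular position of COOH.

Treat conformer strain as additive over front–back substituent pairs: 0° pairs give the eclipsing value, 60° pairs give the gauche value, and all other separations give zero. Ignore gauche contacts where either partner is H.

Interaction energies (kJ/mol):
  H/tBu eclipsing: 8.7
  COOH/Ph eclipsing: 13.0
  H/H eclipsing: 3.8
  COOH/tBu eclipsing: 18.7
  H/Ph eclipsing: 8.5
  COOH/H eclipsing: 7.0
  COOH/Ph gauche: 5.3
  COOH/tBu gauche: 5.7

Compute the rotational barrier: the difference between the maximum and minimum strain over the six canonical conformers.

COOH at 0° (eclipsed): H–COOH eclipsed, tBu–H eclipsed, Ph–H eclipsed; 7.0 + 8.7 + 8.5 = 24.2 kJ/mol.
COOH at 60° (staggered): tBu–COOH gauche; 5.7 = 5.7 kJ/mol.
COOH at 120° (eclipsed): H–H eclipsed, tBu–COOH eclipsed, Ph–H eclipsed; 3.8 + 18.7 + 8.5 = 31.0 kJ/mol.
COOH at 180° (staggered): tBu–COOH gauche, Ph–COOH gauche; 5.7 + 5.3 = 11.0 kJ/mol.
COOH at 240° (eclipsed): H–H eclipsed, tBu–H eclipsed, Ph–COOH eclipsed; 3.8 + 8.7 + 13.0 = 25.5 kJ/mol.
COOH at 300° (staggered): Ph–COOH gauche; 5.3 = 5.3 kJ/mol.
Max at 120° (31.0 kJ/mol), min at 300° (5.3 kJ/mol); barrier = 25.7 kJ/mol.

25.7 kJ/mol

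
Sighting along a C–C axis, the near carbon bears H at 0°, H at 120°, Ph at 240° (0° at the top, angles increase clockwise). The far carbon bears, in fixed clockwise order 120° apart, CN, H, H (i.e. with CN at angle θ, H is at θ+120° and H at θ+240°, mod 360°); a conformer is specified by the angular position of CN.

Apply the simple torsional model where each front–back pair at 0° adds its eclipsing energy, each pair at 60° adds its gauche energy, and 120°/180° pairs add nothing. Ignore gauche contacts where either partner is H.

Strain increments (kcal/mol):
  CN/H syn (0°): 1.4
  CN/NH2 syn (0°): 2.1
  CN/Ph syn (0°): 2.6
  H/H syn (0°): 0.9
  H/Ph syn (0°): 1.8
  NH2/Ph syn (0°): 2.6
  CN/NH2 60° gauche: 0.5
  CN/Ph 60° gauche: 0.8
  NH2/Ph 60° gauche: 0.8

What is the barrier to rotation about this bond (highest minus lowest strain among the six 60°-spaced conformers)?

CN at 0° is eclipsed. H at 0° is eclipsed with CN at 0° (1.4); H at 120° is eclipsed with H at 120° (0.9); Ph at 240° is eclipsed with H at 240° (1.8). Total 4.1 kcal/mol.
CN at 60° (staggered): no non-H gauche contacts → 0.0 kcal/mol.
CN at 120° is eclipsed. H at 0° is eclipsed with H at 0° (0.9); H at 120° is eclipsed with CN at 120° (1.4); Ph at 240° is eclipsed with H at 240° (1.8). Total 4.1 kcal/mol.
CN at 180° is staggered. Ph at 240° is gauche with CN at 180° (0.8). Total 0.8 kcal/mol.
CN at 240° is eclipsed. H at 0° is eclipsed with H at 0° (0.9); H at 120° is eclipsed with H at 120° (0.9); Ph at 240° is eclipsed with CN at 240° (2.6). Total 4.4 kcal/mol.
CN at 300° is staggered. Ph at 240° is gauche with CN at 300° (0.8). Total 0.8 kcal/mol.
Max at 240° (4.4 kcal/mol), min at 60° (0.0 kcal/mol); barrier = 4.4 kcal/mol.

4.4 kcal/mol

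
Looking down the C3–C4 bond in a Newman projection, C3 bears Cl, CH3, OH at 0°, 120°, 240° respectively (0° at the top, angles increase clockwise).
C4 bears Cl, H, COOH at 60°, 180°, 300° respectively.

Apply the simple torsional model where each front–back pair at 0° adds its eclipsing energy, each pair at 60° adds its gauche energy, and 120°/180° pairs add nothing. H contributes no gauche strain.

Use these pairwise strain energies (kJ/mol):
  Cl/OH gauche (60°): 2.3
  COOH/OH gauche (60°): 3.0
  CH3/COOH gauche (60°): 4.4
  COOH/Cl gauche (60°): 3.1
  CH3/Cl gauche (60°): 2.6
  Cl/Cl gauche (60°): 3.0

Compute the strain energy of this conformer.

This conformer is staggered. Cl at 0° is gauche with Cl at 60° (3.0); Cl at 0° is gauche with COOH at 300° (3.1); CH3 at 120° is gauche with Cl at 60° (2.6); OH at 240° is gauche with COOH at 300° (3.0). Total 11.7 kJ/mol.

11.7 kJ/mol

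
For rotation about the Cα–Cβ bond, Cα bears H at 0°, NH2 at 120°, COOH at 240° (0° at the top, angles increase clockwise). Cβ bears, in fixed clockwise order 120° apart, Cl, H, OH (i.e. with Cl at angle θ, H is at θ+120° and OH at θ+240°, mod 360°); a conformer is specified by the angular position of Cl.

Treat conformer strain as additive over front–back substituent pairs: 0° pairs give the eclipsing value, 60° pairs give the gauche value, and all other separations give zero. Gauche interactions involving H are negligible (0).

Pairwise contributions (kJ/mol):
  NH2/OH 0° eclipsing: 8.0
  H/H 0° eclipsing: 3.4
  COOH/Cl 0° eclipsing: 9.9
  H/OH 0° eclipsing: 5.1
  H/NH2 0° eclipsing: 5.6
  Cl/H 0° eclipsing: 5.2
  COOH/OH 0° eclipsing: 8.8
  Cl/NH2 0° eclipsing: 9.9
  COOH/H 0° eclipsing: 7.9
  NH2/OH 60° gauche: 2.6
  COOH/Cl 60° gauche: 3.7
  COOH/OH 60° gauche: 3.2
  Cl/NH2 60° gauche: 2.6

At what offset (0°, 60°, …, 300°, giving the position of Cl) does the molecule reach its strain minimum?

Cl at 0° (eclipsed): H–Cl eclipsed, NH2–H eclipsed, COOH–OH eclipsed; 5.2 + 5.6 + 8.8 = 19.6 kJ/mol.
Cl at 60° (staggered): NH2–Cl gauche, COOH–OH gauche; 2.6 + 3.2 = 5.8 kJ/mol.
Cl at 120° (eclipsed): H–OH eclipsed, NH2–Cl eclipsed, COOH–H eclipsed; 5.1 + 9.9 + 7.9 = 22.9 kJ/mol.
Cl at 180° (staggered): NH2–Cl gauche, NH2–OH gauche, COOH–Cl gauche; 2.6 + 2.6 + 3.7 = 8.9 kJ/mol.
Cl at 240° (eclipsed): H–H eclipsed, NH2–OH eclipsed, COOH–Cl eclipsed; 3.4 + 8.0 + 9.9 = 21.3 kJ/mol.
Cl at 300° (staggered): NH2–OH gauche, COOH–Cl gauche, COOH–OH gauche; 2.6 + 3.7 + 3.2 = 9.5 kJ/mol.
The minimum (5.8 kJ/mol) occurs with Cl at 60°.

60°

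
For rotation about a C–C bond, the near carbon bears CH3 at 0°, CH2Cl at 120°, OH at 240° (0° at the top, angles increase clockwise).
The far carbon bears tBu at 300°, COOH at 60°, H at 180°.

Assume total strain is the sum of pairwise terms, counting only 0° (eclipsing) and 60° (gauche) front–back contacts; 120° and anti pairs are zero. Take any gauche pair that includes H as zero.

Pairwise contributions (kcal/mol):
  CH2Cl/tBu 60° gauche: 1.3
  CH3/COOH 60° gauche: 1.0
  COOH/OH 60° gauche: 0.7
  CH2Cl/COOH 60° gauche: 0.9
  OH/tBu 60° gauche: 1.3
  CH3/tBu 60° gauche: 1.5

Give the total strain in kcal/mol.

4.7 kcal/mol

This conformer (staggered): CH3–tBu gauche, CH3–COOH gauche, CH2Cl–COOH gauche, OH–tBu gauche; 1.5 + 1.0 + 0.9 + 1.3 = 4.7 kcal/mol.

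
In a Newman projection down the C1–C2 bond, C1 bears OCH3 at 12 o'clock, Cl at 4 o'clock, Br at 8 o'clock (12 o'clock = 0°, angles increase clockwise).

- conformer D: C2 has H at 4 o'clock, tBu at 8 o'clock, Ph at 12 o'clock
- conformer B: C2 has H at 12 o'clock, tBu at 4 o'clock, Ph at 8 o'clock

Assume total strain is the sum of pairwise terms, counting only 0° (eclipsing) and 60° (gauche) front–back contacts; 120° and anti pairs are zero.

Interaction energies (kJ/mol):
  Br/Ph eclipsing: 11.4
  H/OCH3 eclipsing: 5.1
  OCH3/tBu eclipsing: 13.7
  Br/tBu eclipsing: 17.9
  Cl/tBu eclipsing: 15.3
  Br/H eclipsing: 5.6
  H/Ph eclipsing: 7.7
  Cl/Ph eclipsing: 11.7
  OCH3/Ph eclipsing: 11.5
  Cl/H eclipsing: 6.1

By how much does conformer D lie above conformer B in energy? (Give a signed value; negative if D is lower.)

+3.7 kJ/mol

D (eclipsed): OCH3(0°)/Ph(0°) eclipsed 11.5; Cl(120°)/H(120°) eclipsed 6.1; Br(240°)/tBu(240°) eclipsed 17.9 → 35.5 kJ/mol.
B (eclipsed): OCH3(0°)/H(0°) eclipsed 5.1; Cl(120°)/tBu(120°) eclipsed 15.3; Br(240°)/Ph(240°) eclipsed 11.4 → 31.8 kJ/mol.
E(D) − E(B) = 35.5 − 31.8 = +3.7 kJ/mol.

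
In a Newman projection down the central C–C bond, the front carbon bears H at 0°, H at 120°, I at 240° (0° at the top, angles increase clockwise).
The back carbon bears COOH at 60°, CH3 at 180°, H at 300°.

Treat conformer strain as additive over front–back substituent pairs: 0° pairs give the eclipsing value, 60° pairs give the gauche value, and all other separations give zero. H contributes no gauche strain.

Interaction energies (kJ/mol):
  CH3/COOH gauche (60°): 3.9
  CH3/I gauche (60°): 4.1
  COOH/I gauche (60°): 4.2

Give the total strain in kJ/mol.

4.1 kJ/mol

This conformer (staggered): I(240°)/CH3(180°) gauche 4.1 → 4.1 kJ/mol.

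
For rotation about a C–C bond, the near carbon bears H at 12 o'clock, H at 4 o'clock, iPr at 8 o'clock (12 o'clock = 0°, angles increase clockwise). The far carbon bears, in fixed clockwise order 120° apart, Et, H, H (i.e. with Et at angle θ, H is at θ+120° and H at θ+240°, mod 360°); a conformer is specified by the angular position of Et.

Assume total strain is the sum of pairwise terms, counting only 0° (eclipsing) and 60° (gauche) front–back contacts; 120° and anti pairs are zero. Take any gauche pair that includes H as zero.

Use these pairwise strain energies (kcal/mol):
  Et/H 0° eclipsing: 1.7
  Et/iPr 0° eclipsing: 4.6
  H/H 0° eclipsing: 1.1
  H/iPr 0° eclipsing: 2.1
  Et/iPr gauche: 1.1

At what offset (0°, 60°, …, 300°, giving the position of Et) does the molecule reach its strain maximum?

Et at 0° is eclipsed. H at 0° is eclipsed with Et at 0° (1.7); H at 120° is eclipsed with H at 120° (1.1); iPr at 240° is eclipsed with H at 240° (2.1). Total 4.9 kcal/mol.
Et at 60° (staggered): no non-H gauche contacts → 0.0 kcal/mol.
Et at 120° is eclipsed. H at 0° is eclipsed with H at 0° (1.1); H at 120° is eclipsed with Et at 120° (1.7); iPr at 240° is eclipsed with H at 240° (2.1). Total 4.9 kcal/mol.
Et at 180° is staggered. iPr at 240° is gauche with Et at 180° (1.1). Total 1.1 kcal/mol.
Et at 240° is eclipsed. H at 0° is eclipsed with H at 0° (1.1); H at 120° is eclipsed with H at 120° (1.1); iPr at 240° is eclipsed with Et at 240° (4.6). Total 6.8 kcal/mol.
Et at 300° is staggered. iPr at 240° is gauche with Et at 300° (1.1). Total 1.1 kcal/mol.
The maximum (6.8 kcal/mol) occurs with Et at 240°.

240°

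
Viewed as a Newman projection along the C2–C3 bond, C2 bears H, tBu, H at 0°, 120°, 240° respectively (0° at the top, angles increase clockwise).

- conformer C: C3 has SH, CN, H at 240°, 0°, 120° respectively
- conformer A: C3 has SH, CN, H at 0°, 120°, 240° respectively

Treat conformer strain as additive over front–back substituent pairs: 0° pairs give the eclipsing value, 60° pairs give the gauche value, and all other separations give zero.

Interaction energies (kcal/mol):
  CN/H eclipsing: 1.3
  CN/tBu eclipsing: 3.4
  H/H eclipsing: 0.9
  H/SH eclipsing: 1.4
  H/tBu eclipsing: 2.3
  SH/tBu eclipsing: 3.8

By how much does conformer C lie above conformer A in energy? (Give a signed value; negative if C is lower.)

-0.7 kcal/mol

C is eclipsed. H at 0° is eclipsed with CN at 0° (1.3); tBu at 120° is eclipsed with H at 120° (2.3); H at 240° is eclipsed with SH at 240° (1.4). Total 5.0 kcal/mol.
A is eclipsed. H at 0° is eclipsed with SH at 0° (1.4); tBu at 120° is eclipsed with CN at 120° (3.4); H at 240° is eclipsed with H at 240° (0.9). Total 5.7 kcal/mol.
E(C) − E(A) = 5.0 − 5.7 = -0.7 kcal/mol.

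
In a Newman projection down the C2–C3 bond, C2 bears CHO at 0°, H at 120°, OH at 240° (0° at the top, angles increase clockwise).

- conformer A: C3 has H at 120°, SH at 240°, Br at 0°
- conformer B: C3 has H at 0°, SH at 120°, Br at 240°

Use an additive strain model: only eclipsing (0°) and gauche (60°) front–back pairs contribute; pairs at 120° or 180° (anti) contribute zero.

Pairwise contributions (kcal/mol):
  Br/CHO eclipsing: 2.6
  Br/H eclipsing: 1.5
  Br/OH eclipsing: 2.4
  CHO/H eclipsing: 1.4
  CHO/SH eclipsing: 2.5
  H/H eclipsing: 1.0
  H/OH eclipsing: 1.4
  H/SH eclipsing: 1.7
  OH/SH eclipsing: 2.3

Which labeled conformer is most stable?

B

A (eclipsed): CHO(0°)/Br(0°) eclipsed 2.6; H(120°)/H(120°) eclipsed 1.0; OH(240°)/SH(240°) eclipsed 2.3 → 5.9 kcal/mol.
B (eclipsed): CHO(0°)/H(0°) eclipsed 1.4; H(120°)/SH(120°) eclipsed 1.7; OH(240°)/Br(240°) eclipsed 2.4 → 5.5 kcal/mol.
B has the lowest total (5.5 kcal/mol).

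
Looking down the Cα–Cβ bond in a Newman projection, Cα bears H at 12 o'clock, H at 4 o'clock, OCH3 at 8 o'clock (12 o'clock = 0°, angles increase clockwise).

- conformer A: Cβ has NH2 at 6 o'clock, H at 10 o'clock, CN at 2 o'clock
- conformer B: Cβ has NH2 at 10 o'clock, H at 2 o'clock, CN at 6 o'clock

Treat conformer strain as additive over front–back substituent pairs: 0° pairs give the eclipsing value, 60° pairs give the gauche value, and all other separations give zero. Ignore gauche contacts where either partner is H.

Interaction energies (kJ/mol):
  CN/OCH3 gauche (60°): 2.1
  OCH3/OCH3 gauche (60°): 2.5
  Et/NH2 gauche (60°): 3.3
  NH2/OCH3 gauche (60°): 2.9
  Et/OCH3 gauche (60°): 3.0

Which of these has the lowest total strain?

A

A (staggered): OCH3(240°)/NH2(180°) gauche 2.9 → 2.9 kJ/mol.
B (staggered): OCH3(240°)/NH2(300°) gauche 2.9; OCH3(240°)/CN(180°) gauche 2.1 → 5.0 kJ/mol.
A has the lowest total (2.9 kJ/mol).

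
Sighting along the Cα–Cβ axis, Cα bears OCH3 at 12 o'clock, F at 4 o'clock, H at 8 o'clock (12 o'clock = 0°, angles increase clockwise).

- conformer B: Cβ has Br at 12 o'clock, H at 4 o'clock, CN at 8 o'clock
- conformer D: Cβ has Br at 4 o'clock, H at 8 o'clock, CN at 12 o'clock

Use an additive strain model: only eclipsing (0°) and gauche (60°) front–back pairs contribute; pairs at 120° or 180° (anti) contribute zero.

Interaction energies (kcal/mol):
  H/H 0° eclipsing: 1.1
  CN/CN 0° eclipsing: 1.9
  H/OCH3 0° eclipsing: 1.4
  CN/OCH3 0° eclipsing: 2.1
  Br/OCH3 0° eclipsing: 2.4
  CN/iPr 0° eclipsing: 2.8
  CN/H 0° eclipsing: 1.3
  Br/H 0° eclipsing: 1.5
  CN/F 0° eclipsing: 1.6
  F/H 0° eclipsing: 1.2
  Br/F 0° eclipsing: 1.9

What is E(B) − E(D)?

B (eclipsed): OCH3(0°)/Br(0°) eclipsed 2.4; F(120°)/H(120°) eclipsed 1.2; H(240°)/CN(240°) eclipsed 1.3 → 4.9 kcal/mol.
D (eclipsed): OCH3(0°)/CN(0°) eclipsed 2.1; F(120°)/Br(120°) eclipsed 1.9; H(240°)/H(240°) eclipsed 1.1 → 5.1 kcal/mol.
E(B) − E(D) = 4.9 − 5.1 = -0.2 kcal/mol.

-0.2 kcal/mol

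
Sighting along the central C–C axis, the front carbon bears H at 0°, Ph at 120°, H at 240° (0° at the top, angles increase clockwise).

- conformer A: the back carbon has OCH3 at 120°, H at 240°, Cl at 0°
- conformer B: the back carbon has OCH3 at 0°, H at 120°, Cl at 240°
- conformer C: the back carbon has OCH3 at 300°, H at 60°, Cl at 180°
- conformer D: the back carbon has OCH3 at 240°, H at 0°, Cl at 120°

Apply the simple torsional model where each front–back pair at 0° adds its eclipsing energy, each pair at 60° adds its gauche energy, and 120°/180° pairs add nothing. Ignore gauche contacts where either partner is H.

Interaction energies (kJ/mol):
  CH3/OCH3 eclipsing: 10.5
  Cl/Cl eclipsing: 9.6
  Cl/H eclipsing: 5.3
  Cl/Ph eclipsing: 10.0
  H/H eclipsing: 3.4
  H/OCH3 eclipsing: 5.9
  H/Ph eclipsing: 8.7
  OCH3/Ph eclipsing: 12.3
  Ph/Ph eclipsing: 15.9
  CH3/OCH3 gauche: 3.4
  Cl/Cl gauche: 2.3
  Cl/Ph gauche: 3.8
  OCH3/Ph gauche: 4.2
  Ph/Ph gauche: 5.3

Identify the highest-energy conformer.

A (eclipsed): H(0°)/Cl(0°) eclipsed 5.3; Ph(120°)/OCH3(120°) eclipsed 12.3; H(240°)/H(240°) eclipsed 3.4 → 21.0 kJ/mol.
B (eclipsed): H(0°)/OCH3(0°) eclipsed 5.9; Ph(120°)/H(120°) eclipsed 8.7; H(240°)/Cl(240°) eclipsed 5.3 → 19.9 kJ/mol.
C (staggered): Ph(120°)/Cl(180°) gauche 3.8 → 3.8 kJ/mol.
D (eclipsed): H(0°)/H(0°) eclipsed 3.4; Ph(120°)/Cl(120°) eclipsed 10.0; H(240°)/OCH3(240°) eclipsed 5.9 → 19.3 kJ/mol.
A has the highest total (21.0 kJ/mol).

A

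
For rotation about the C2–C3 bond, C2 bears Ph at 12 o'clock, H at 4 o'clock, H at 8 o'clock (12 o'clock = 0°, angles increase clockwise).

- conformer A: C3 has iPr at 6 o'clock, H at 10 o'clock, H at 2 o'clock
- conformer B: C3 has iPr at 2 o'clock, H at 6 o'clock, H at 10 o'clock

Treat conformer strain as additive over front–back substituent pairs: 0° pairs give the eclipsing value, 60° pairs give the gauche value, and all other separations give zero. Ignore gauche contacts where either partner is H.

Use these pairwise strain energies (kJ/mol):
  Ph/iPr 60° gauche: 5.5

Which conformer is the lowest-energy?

A (staggered): no non-H gauche contacts → 0.0 kJ/mol.
B (staggered): Ph–iPr gauche; 5.5 = 5.5 kJ/mol.
A has the lowest total (0.0 kJ/mol).

A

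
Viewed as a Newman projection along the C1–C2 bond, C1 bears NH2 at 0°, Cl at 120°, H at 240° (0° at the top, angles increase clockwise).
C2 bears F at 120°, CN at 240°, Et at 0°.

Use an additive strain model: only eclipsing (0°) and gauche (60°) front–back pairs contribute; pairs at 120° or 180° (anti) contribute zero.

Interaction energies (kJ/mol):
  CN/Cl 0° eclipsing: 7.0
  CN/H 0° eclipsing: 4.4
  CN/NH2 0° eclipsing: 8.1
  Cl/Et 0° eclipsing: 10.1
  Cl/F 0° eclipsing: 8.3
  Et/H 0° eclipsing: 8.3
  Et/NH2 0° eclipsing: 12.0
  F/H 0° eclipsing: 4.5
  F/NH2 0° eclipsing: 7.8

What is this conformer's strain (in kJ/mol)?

24.7 kJ/mol

This conformer is eclipsed. NH2 at 0° is eclipsed with Et at 0° (12.0); Cl at 120° is eclipsed with F at 120° (8.3); H at 240° is eclipsed with CN at 240° (4.4). Total 24.7 kJ/mol.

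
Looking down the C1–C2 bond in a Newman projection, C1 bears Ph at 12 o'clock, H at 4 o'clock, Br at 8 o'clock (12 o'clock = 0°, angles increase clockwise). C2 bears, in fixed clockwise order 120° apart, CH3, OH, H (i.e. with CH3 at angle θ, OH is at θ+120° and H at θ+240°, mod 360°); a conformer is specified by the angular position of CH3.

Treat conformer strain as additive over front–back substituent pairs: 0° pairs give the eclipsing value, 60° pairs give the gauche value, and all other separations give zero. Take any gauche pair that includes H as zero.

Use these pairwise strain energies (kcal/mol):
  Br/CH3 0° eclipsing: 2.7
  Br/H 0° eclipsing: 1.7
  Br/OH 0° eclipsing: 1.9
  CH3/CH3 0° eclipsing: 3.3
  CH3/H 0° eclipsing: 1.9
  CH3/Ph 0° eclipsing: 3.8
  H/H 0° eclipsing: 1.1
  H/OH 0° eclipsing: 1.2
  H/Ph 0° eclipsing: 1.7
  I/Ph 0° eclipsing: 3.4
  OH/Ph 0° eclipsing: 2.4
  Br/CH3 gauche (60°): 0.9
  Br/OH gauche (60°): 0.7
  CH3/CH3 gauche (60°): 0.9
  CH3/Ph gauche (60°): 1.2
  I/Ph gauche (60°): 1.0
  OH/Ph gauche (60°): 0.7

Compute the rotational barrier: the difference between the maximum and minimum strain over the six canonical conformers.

CH3 at 0° (eclipsed): Ph(0°)/CH3(0°) eclipsed 3.8; H(120°)/OH(120°) eclipsed 1.2; Br(240°)/H(240°) eclipsed 1.7 → 6.7 kcal/mol.
CH3 at 60° (staggered): Ph(0°)/CH3(60°) gauche 1.2; Br(240°)/OH(180°) gauche 0.7 → 1.9 kcal/mol.
CH3 at 120° (eclipsed): Ph(0°)/H(0°) eclipsed 1.7; H(120°)/CH3(120°) eclipsed 1.9; Br(240°)/OH(240°) eclipsed 1.9 → 5.5 kcal/mol.
CH3 at 180° (staggered): Ph(0°)/OH(300°) gauche 0.7; Br(240°)/CH3(180°) gauche 0.9; Br(240°)/OH(300°) gauche 0.7 → 2.3 kcal/mol.
CH3 at 240° (eclipsed): Ph(0°)/OH(0°) eclipsed 2.4; H(120°)/H(120°) eclipsed 1.1; Br(240°)/CH3(240°) eclipsed 2.7 → 6.2 kcal/mol.
CH3 at 300° (staggered): Ph(0°)/CH3(300°) gauche 1.2; Ph(0°)/OH(60°) gauche 0.7; Br(240°)/CH3(300°) gauche 0.9 → 2.8 kcal/mol.
Max at 0° (6.7 kcal/mol), min at 60° (1.9 kcal/mol); barrier = 4.8 kcal/mol.

4.8 kcal/mol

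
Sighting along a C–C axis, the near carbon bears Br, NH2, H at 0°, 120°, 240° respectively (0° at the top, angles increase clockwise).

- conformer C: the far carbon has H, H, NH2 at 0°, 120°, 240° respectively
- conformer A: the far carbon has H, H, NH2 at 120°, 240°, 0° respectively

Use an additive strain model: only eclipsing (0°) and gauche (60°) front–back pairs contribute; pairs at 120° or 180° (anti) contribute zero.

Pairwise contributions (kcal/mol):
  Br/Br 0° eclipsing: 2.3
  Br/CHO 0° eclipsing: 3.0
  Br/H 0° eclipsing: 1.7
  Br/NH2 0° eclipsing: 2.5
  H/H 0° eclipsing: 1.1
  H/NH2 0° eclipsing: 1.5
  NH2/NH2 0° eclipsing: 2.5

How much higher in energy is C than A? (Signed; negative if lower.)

C (eclipsed): Br–H eclipsed, NH2–H eclipsed, H–NH2 eclipsed; 1.7 + 1.5 + 1.5 = 4.7 kcal/mol.
A (eclipsed): Br–NH2 eclipsed, NH2–H eclipsed, H–H eclipsed; 2.5 + 1.5 + 1.1 = 5.1 kcal/mol.
E(C) − E(A) = 4.7 − 5.1 = -0.4 kcal/mol.

-0.4 kcal/mol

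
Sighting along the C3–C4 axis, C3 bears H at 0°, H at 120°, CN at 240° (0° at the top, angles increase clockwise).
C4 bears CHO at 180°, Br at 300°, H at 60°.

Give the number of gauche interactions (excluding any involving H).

2

Non-H gauche pairs: CN(240°)/CHO(180°); CN(240°)/Br(300°) — 2 interactions.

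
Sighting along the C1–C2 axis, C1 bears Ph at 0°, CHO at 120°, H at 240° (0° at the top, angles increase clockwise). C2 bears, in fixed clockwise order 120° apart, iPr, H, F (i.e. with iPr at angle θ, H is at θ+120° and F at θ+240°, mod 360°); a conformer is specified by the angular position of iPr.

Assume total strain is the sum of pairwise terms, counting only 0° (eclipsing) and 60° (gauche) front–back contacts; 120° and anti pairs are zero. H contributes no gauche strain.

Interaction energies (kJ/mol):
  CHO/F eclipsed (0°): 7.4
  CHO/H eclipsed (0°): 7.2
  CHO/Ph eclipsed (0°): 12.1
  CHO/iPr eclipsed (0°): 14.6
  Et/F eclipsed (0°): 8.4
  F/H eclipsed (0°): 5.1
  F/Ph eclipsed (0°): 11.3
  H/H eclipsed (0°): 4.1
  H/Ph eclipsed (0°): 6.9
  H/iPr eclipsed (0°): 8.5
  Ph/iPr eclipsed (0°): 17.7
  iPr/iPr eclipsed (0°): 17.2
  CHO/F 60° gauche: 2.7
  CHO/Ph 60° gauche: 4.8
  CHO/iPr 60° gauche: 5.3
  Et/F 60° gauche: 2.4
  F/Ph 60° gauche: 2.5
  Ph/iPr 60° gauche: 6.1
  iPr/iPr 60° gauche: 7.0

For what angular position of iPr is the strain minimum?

iPr at 0° (eclipsed): Ph(0°)/iPr(0°) eclipsed 17.7; CHO(120°)/H(120°) eclipsed 7.2; H(240°)/F(240°) eclipsed 5.1 → 30.0 kJ/mol.
iPr at 60° (staggered): Ph(0°)/iPr(60°) gauche 6.1; Ph(0°)/F(300°) gauche 2.5; CHO(120°)/iPr(60°) gauche 5.3 → 13.9 kJ/mol.
iPr at 120° (eclipsed): Ph(0°)/F(0°) eclipsed 11.3; CHO(120°)/iPr(120°) eclipsed 14.6; H(240°)/H(240°) eclipsed 4.1 → 30.0 kJ/mol.
iPr at 180° (staggered): Ph(0°)/F(60°) gauche 2.5; CHO(120°)/iPr(180°) gauche 5.3; CHO(120°)/F(60°) gauche 2.7 → 10.5 kJ/mol.
iPr at 240° (eclipsed): Ph(0°)/H(0°) eclipsed 6.9; CHO(120°)/F(120°) eclipsed 7.4; H(240°)/iPr(240°) eclipsed 8.5 → 22.8 kJ/mol.
iPr at 300° (staggered): Ph(0°)/iPr(300°) gauche 6.1; CHO(120°)/F(180°) gauche 2.7 → 8.8 kJ/mol.
The minimum (8.8 kJ/mol) occurs with iPr at 300°.

300°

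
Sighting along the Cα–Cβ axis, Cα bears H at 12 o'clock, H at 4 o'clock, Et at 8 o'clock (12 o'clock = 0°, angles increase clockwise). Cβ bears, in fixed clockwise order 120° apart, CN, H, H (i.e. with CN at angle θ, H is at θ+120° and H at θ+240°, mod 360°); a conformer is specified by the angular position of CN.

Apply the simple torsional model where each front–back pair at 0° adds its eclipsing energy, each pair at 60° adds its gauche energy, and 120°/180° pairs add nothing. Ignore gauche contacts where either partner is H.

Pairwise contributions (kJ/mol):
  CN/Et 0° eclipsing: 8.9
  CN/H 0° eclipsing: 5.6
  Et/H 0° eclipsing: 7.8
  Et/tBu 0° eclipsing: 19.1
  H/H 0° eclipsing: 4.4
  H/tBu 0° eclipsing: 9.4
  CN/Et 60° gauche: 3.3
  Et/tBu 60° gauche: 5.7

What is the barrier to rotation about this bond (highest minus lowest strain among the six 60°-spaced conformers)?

CN at 0° is eclipsed. H at 0° is eclipsed with CN at 0° (5.6); H at 120° is eclipsed with H at 120° (4.4); Et at 240° is eclipsed with H at 240° (7.8). Total 17.8 kJ/mol.
CN at 60° (staggered): no non-H gauche contacts → 0.0 kJ/mol.
CN at 120° is eclipsed. H at 0° is eclipsed with H at 0° (4.4); H at 120° is eclipsed with CN at 120° (5.6); Et at 240° is eclipsed with H at 240° (7.8). Total 17.8 kJ/mol.
CN at 180° is staggered. Et at 240° is gauche with CN at 180° (3.3). Total 3.3 kJ/mol.
CN at 240° is eclipsed. H at 0° is eclipsed with H at 0° (4.4); H at 120° is eclipsed with H at 120° (4.4); Et at 240° is eclipsed with CN at 240° (8.9). Total 17.7 kJ/mol.
CN at 300° is staggered. Et at 240° is gauche with CN at 300° (3.3). Total 3.3 kJ/mol.
Max at 0° (17.8 kJ/mol), min at 60° (0.0 kJ/mol); barrier = 17.8 kJ/mol.

17.8 kJ/mol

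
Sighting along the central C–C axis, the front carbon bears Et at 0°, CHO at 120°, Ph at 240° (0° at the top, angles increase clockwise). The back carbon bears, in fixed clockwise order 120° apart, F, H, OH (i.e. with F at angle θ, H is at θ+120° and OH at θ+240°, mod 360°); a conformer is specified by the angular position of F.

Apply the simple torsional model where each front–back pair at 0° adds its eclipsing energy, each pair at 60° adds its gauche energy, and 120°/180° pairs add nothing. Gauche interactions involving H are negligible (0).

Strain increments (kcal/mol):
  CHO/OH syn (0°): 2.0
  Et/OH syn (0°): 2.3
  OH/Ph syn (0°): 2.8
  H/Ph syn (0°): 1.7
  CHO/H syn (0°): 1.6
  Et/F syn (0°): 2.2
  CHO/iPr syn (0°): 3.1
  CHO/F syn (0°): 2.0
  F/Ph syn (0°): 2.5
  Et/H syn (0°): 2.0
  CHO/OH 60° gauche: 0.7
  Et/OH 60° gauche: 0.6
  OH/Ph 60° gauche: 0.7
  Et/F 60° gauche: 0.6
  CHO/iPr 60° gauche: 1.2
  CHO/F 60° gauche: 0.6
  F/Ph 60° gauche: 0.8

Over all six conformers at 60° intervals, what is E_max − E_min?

4.1 kcal/mol

F at 0° is eclipsed. Et at 0° is eclipsed with F at 0° (2.2); CHO at 120° is eclipsed with H at 120° (1.6); Ph at 240° is eclipsed with OH at 240° (2.8). Total 6.6 kcal/mol.
F at 60° is staggered. Et at 0° is gauche with F at 60° (0.6); Et at 0° is gauche with OH at 300° (0.6); CHO at 120° is gauche with F at 60° (0.6); Ph at 240° is gauche with OH at 300° (0.7). Total 2.5 kcal/mol.
F at 120° is eclipsed. Et at 0° is eclipsed with OH at 0° (2.3); CHO at 120° is eclipsed with F at 120° (2.0); Ph at 240° is eclipsed with H at 240° (1.7). Total 6.0 kcal/mol.
F at 180° is staggered. Et at 0° is gauche with OH at 60° (0.6); CHO at 120° is gauche with F at 180° (0.6); CHO at 120° is gauche with OH at 60° (0.7); Ph at 240° is gauche with F at 180° (0.8). Total 2.7 kcal/mol.
F at 240° is eclipsed. Et at 0° is eclipsed with H at 0° (2.0); CHO at 120° is eclipsed with OH at 120° (2.0); Ph at 240° is eclipsed with F at 240° (2.5). Total 6.5 kcal/mol.
F at 300° is staggered. Et at 0° is gauche with F at 300° (0.6); CHO at 120° is gauche with OH at 180° (0.7); Ph at 240° is gauche with F at 300° (0.8); Ph at 240° is gauche with OH at 180° (0.7). Total 2.8 kcal/mol.
Max at 0° (6.6 kcal/mol), min at 60° (2.5 kcal/mol); barrier = 4.1 kcal/mol.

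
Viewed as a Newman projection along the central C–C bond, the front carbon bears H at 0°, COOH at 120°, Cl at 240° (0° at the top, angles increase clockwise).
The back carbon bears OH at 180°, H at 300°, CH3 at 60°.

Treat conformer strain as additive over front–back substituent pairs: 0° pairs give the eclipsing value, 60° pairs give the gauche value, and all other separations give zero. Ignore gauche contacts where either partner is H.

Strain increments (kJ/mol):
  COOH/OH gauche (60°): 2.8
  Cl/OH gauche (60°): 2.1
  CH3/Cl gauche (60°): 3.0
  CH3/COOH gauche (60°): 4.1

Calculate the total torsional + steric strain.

9.0 kJ/mol

This conformer is staggered. COOH at 120° is gauche with OH at 180° (2.8); COOH at 120° is gauche with CH3 at 60° (4.1); Cl at 240° is gauche with OH at 180° (2.1). Total 9.0 kJ/mol.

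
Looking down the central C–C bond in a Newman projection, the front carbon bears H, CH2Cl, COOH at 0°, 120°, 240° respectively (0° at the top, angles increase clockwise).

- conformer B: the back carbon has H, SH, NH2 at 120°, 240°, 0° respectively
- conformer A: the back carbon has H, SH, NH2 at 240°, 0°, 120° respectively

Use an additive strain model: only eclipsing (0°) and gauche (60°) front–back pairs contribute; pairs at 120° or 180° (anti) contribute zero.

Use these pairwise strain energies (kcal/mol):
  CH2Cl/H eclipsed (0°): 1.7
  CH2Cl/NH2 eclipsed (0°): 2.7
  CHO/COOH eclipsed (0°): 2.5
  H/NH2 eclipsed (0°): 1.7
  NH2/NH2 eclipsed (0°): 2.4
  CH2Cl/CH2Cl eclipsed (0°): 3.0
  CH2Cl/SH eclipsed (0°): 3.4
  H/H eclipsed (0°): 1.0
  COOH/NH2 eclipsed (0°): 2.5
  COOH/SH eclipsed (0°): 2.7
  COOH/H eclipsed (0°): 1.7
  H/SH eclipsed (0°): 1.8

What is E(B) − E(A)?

-0.1 kcal/mol

B (eclipsed): H–NH2 eclipsed, CH2Cl–H eclipsed, COOH–SH eclipsed; 1.7 + 1.7 + 2.7 = 6.1 kcal/mol.
A (eclipsed): H–SH eclipsed, CH2Cl–NH2 eclipsed, COOH–H eclipsed; 1.8 + 2.7 + 1.7 = 6.2 kcal/mol.
E(B) − E(A) = 6.1 − 6.2 = -0.1 kcal/mol.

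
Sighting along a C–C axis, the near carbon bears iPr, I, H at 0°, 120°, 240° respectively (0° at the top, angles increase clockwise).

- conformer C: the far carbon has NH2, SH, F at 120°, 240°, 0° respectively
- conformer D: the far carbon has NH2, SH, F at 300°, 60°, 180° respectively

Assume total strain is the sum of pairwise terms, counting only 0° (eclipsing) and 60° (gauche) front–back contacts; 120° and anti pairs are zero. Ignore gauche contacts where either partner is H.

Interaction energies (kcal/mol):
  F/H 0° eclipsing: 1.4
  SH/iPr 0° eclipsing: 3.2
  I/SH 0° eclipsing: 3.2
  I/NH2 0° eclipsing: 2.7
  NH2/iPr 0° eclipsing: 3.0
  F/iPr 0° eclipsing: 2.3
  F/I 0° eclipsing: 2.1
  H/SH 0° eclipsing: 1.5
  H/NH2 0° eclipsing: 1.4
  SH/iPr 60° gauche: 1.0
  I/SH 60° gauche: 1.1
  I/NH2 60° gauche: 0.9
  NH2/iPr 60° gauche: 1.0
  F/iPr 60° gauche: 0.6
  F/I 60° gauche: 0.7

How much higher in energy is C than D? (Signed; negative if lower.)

+2.7 kcal/mol

C (eclipsed): iPr(0°)/F(0°) eclipsed 2.3; I(120°)/NH2(120°) eclipsed 2.7; H(240°)/SH(240°) eclipsed 1.5 → 6.5 kcal/mol.
D (staggered): iPr(0°)/NH2(300°) gauche 1.0; iPr(0°)/SH(60°) gauche 1.0; I(120°)/SH(60°) gauche 1.1; I(120°)/F(180°) gauche 0.7 → 3.8 kcal/mol.
E(C) − E(D) = 6.5 − 3.8 = +2.7 kcal/mol.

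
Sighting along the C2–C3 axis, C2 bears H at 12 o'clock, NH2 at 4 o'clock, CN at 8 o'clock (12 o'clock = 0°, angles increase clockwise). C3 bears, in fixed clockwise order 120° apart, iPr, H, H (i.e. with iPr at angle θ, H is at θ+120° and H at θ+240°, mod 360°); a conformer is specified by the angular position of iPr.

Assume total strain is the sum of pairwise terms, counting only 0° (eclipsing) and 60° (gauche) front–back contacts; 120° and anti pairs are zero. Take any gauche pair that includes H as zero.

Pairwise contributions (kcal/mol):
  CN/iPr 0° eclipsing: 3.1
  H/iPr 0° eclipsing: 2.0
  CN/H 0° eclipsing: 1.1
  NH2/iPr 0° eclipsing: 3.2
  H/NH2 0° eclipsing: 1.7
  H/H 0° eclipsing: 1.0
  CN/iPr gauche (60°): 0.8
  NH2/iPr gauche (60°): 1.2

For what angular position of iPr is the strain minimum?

iPr at 0° (eclipsed): H(0°)/iPr(0°) eclipsed 2.0; NH2(120°)/H(120°) eclipsed 1.7; CN(240°)/H(240°) eclipsed 1.1 → 4.8 kcal/mol.
iPr at 60° (staggered): NH2(120°)/iPr(60°) gauche 1.2 → 1.2 kcal/mol.
iPr at 120° (eclipsed): H(0°)/H(0°) eclipsed 1.0; NH2(120°)/iPr(120°) eclipsed 3.2; CN(240°)/H(240°) eclipsed 1.1 → 5.3 kcal/mol.
iPr at 180° (staggered): NH2(120°)/iPr(180°) gauche 1.2; CN(240°)/iPr(180°) gauche 0.8 → 2.0 kcal/mol.
iPr at 240° (eclipsed): H(0°)/H(0°) eclipsed 1.0; NH2(120°)/H(120°) eclipsed 1.7; CN(240°)/iPr(240°) eclipsed 3.1 → 5.8 kcal/mol.
iPr at 300° (staggered): CN(240°)/iPr(300°) gauche 0.8 → 0.8 kcal/mol.
The minimum (0.8 kcal/mol) occurs with iPr at 300°.

300°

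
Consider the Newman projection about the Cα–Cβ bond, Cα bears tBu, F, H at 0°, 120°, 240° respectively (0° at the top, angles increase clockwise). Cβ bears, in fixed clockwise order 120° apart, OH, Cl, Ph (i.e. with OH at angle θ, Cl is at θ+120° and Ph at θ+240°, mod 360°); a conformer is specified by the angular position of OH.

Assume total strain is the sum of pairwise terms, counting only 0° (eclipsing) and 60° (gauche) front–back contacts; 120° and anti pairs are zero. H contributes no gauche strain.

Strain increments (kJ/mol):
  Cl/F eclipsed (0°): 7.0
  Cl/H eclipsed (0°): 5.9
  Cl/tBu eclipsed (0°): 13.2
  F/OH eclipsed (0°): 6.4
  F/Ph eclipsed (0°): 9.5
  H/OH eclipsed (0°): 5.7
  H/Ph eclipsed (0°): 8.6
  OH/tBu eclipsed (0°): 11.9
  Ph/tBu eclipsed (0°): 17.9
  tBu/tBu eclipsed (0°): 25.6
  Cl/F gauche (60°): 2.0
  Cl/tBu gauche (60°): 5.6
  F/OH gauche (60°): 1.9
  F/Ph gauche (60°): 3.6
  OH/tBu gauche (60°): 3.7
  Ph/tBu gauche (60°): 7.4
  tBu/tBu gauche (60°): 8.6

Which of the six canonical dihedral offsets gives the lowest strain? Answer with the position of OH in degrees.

300°

OH at 0° is eclipsed. tBu at 0° is eclipsed with OH at 0° (11.9); F at 120° is eclipsed with Cl at 120° (7.0); H at 240° is eclipsed with Ph at 240° (8.6). Total 27.5 kJ/mol.
OH at 60° is staggered. tBu at 0° is gauche with OH at 60° (3.7); tBu at 0° is gauche with Ph at 300° (7.4); F at 120° is gauche with OH at 60° (1.9); F at 120° is gauche with Cl at 180° (2.0). Total 15.0 kJ/mol.
OH at 120° is eclipsed. tBu at 0° is eclipsed with Ph at 0° (17.9); F at 120° is eclipsed with OH at 120° (6.4); H at 240° is eclipsed with Cl at 240° (5.9). Total 30.2 kJ/mol.
OH at 180° is staggered. tBu at 0° is gauche with Cl at 300° (5.6); tBu at 0° is gauche with Ph at 60° (7.4); F at 120° is gauche with OH at 180° (1.9); F at 120° is gauche with Ph at 60° (3.6). Total 18.5 kJ/mol.
OH at 240° is eclipsed. tBu at 0° is eclipsed with Cl at 0° (13.2); F at 120° is eclipsed with Ph at 120° (9.5); H at 240° is eclipsed with OH at 240° (5.7). Total 28.4 kJ/mol.
OH at 300° is staggered. tBu at 0° is gauche with OH at 300° (3.7); tBu at 0° is gauche with Cl at 60° (5.6); F at 120° is gauche with Cl at 60° (2.0); F at 120° is gauche with Ph at 180° (3.6). Total 14.9 kJ/mol.
The minimum (14.9 kJ/mol) occurs with OH at 300°.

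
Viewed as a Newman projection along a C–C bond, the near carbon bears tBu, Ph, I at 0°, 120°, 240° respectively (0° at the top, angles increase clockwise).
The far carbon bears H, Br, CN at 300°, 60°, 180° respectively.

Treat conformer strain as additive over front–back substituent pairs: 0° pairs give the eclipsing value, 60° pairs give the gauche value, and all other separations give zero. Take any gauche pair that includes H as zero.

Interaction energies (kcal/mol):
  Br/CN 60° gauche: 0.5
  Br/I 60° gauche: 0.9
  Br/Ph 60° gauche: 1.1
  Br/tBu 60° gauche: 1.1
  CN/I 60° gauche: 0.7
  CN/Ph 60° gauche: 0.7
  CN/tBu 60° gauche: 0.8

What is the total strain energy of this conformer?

3.6 kcal/mol

This conformer is staggered. tBu at 0° is gauche with Br at 60° (1.1); Ph at 120° is gauche with Br at 60° (1.1); Ph at 120° is gauche with CN at 180° (0.7); I at 240° is gauche with CN at 180° (0.7). Total 3.6 kcal/mol.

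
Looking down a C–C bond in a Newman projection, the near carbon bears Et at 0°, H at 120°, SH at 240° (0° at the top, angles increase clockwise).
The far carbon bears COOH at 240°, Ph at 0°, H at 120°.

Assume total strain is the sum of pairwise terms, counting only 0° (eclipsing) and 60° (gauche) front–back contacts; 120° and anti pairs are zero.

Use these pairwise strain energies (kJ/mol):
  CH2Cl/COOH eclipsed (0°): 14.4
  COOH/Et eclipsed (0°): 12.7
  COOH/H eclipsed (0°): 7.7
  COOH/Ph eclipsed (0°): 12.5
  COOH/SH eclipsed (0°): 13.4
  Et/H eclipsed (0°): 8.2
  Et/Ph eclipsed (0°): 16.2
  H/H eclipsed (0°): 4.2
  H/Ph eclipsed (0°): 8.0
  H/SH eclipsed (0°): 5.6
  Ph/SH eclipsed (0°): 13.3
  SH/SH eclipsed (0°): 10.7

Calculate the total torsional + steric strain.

33.8 kJ/mol

This conformer (eclipsed): Et–Ph eclipsed, H–H eclipsed, SH–COOH eclipsed; 16.2 + 4.2 + 13.4 = 33.8 kJ/mol.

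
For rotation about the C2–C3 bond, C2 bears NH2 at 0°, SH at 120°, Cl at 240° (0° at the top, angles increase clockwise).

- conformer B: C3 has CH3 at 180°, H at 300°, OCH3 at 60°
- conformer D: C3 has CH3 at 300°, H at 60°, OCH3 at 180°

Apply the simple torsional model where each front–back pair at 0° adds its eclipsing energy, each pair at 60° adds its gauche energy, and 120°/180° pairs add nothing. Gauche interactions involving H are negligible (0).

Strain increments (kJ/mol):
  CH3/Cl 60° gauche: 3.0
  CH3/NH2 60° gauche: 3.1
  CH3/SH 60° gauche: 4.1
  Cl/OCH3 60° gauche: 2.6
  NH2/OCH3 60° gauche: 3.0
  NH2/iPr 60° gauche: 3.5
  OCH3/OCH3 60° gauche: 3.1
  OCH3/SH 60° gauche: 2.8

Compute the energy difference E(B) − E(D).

B (staggered): NH2(0°)/OCH3(60°) gauche 3.0; SH(120°)/CH3(180°) gauche 4.1; SH(120°)/OCH3(60°) gauche 2.8; Cl(240°)/CH3(180°) gauche 3.0 → 12.9 kJ/mol.
D (staggered): NH2(0°)/CH3(300°) gauche 3.1; SH(120°)/OCH3(180°) gauche 2.8; Cl(240°)/CH3(300°) gauche 3.0; Cl(240°)/OCH3(180°) gauche 2.6 → 11.5 kJ/mol.
E(B) − E(D) = 12.9 − 11.5 = +1.4 kJ/mol.

+1.4 kJ/mol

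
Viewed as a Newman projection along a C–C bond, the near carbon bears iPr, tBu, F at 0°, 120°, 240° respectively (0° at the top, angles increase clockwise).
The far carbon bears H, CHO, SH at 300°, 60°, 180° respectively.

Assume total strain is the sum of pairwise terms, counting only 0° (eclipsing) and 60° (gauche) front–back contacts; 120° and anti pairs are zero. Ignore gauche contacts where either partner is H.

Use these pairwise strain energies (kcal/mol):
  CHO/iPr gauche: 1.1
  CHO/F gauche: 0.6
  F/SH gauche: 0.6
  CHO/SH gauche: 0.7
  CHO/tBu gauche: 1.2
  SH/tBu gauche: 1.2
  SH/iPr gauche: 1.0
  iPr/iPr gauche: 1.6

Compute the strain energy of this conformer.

4.1 kcal/mol

This conformer (staggered): iPr(0°)/CHO(60°) gauche 1.1; tBu(120°)/CHO(60°) gauche 1.2; tBu(120°)/SH(180°) gauche 1.2; F(240°)/SH(180°) gauche 0.6 → 4.1 kcal/mol.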